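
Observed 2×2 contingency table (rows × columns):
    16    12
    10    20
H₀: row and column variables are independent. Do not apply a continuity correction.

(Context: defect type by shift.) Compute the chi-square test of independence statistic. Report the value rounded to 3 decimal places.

Row totals [28, 30], col totals [26, 32], n=58
χ² = (16−12.55)²/12.55 + (12−15.45)²/15.45 + (10−13.45)²/13.45 + (20−16.55)²/16.55 = 3.3196
df = 1

test statistic = 3.320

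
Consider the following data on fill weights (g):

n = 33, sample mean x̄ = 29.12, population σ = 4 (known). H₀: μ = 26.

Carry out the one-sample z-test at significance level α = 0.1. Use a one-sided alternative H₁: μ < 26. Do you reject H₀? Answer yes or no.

SE = σ/√n = 4/√33 = 0.6963
z = (x̄−μ₀)/SE = (29.12−26)/0.6963 = 4.4808
p-value (one-sided, H₁ less) = 1.00000
At α=0.1: p ≥ α → fail to reject H₀

reject H₀: no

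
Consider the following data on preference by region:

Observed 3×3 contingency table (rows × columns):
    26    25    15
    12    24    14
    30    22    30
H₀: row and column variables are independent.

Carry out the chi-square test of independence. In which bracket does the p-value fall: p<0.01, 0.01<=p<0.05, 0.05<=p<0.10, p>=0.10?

p-value bracket: 0.05<=p<0.10

Row totals [66, 50, 82], col totals [68, 71, 59], n=198
χ² = (26−22.67)²/22.67 + (25−23.67)²/23.67 + (15−19.67)²/19.67 + (12−17.17)²/17.17 + (24−17.93)²/17.93 + (14−14.90)²/14.90 + (30−28.16)²/28.16 + (22−29.40)²/29.40 + (30−24.43)²/24.43 = 8.5921
df = 4
p-value (upper-tail) = 0.07214
→ bracket: 0.05<=p<0.10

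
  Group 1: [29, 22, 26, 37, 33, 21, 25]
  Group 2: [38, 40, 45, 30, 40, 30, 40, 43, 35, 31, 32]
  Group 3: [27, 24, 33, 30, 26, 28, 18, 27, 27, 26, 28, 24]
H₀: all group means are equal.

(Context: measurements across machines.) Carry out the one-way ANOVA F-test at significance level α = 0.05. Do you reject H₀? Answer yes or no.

Group means [27.57, 36.73, 26.50], grand mean 30.500
SSB = Σnᵢ(x̄ᵢ−x̄)² = 678.604; SSW = ΣΣ(x−x̄ᵢ)² = 638.896
MSB = 678.604/2 = 339.3019; MSW = 638.896/27 = 23.6628
F = MSB/MSW = 14.3390
df = (2, 27)
p-value (upper-tail) = 0.00006
At α=0.05: p < α → reject H₀

reject H₀: yes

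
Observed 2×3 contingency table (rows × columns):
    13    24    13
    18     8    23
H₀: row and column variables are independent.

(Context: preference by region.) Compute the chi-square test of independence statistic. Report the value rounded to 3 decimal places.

Row totals [50, 49], col totals [31, 32, 36], n=99
χ² = (13−15.66)²/15.66 + (24−16.16)²/16.16 + (13−18.18)²/18.18 + (18−15.34)²/15.34 + (8−15.84)²/15.84 + (23−17.82)²/17.82 = 11.5753
df = 2

test statistic = 11.575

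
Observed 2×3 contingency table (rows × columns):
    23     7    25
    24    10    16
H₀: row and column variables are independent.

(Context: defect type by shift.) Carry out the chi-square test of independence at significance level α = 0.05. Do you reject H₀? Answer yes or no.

reject H₀: no

Row totals [55, 50], col totals [47, 17, 41], n=105
χ² = (23−24.62)²/24.62 + (7−8.90)²/8.90 + (25−21.48)²/21.48 + (24−22.38)²/22.38 + (10−8.10)²/8.10 + (16−19.52)²/19.52 = 2.2934
df = 2
p-value (upper-tail) = 0.31768
At α=0.05: p ≥ α → fail to reject H₀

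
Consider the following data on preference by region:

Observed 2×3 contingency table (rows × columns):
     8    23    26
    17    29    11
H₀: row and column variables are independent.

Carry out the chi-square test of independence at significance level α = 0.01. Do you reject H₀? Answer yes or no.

Row totals [57, 57], col totals [25, 52, 37], n=114
χ² = (8−12.50)²/12.50 + (23−26.00)²/26.00 + (26−18.50)²/18.50 + (17−12.50)²/12.50 + (29−26.00)²/26.00 + (11−18.50)²/18.50 = 10.0134
df = 2
p-value (upper-tail) = 0.00669
At α=0.01: p < α → reject H₀

reject H₀: yes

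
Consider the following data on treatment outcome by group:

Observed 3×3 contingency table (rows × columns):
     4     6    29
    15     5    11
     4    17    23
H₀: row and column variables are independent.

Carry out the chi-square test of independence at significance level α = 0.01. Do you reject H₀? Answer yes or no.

Row totals [39, 31, 44], col totals [23, 28, 63], n=114
χ² = (4−7.87)²/7.87 + (6−9.58)²/9.58 + (29−21.55)²/21.55 + (15−6.25)²/6.25 + (5−7.61)²/7.61 + (11−17.13)²/17.13 + (4−8.88)²/8.88 + (17−10.81)²/10.81 + (23−24.32)²/24.32 = 27.4333
df = 4
p-value (upper-tail) = 0.00002
At α=0.01: p < α → reject H₀

reject H₀: yes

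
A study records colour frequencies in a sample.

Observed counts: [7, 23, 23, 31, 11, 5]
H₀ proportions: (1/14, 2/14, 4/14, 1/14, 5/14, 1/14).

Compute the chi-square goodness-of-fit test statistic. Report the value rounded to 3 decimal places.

test statistic = 103.833

n = 100; E_i = n·p_i = [7.14, 14.29, 28.57, 7.14, 35.71, 7.14]
χ² = (7−7.14)²/7.14 + (23−14.29)²/14.29 + (23−28.57)²/28.57 + (31−7.14)²/7.14 + (11−35.71)²/35.71 + (5−7.14)²/7.14 = 103.8330
df = 5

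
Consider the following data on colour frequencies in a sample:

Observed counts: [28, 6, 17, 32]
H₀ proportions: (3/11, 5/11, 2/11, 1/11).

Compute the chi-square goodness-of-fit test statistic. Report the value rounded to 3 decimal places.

n = 83; E_i = n·p_i = [22.64, 37.73, 15.09, 7.55]
χ² = (28−22.64)²/22.64 + (6−37.73)²/37.73 + (17−15.09)²/15.09 + (32−7.55)²/7.55 = 107.4502
df = 3

test statistic = 107.450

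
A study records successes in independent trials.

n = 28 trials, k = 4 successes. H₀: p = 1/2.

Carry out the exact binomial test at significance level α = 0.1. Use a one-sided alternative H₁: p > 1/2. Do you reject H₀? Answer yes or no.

Exact binomial: n=28, k=4, p₀=1/2=0.5000
P(X≥4) from Σ C(n,i)·p₀^i·(1−p₀)^(n−i)
p-value (one-sided, H₁ greater) = 0.99999
At α=0.1: p ≥ α → fail to reject H₀

reject H₀: no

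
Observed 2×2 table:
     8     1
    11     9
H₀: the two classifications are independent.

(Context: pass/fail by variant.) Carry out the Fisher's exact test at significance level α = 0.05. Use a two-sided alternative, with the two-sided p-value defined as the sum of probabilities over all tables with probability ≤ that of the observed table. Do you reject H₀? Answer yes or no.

Margins: r₁=9, r₂=20, c₁=19, c₂=10, n=29
p_obs = C(9,8)·C(20,11)/C(29,19); sum pmf over tables with pmf ≤ p_obs
p-value (two-sided) = 0.10715
At α=0.05: p ≥ α → fail to reject H₀

reject H₀: no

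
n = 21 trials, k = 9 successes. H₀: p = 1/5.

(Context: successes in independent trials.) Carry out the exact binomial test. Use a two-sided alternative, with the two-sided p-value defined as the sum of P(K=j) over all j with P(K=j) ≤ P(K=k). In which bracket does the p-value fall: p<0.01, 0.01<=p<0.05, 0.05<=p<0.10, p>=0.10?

Exact binomial: n=21, k=9, p₀=1/5=0.2000
P(X=j) = C(n,j)·p₀^j·(1−p₀)^(n−j); p = Σ P(X=j) over j with P(X=j) ≤ P(X=9)
p-value (two-sided) = 0.02364
→ bracket: 0.01<=p<0.05

p-value bracket: 0.01<=p<0.05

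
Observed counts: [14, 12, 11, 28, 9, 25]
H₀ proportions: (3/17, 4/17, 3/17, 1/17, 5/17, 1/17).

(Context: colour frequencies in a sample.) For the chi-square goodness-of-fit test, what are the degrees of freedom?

degrees of freedom = 5

df = k − 1 = 6 − 1 = 5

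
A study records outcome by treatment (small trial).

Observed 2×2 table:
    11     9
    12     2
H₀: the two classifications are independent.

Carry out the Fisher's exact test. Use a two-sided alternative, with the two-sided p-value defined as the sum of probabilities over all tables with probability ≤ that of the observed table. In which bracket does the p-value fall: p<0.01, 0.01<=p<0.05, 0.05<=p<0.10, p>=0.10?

Margins: r₁=20, r₂=14, c₁=23, c₂=11, n=34
p_obs = C(20,11)·C(14,12)/C(34,23); sum pmf over tables with pmf ≤ p_obs
p-value (two-sided) = 0.07642
→ bracket: 0.05<=p<0.10

p-value bracket: 0.05<=p<0.10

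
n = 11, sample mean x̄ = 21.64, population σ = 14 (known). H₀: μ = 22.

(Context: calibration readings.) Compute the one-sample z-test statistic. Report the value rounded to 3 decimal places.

test statistic = -0.085

SE = σ/√n = 14/√11 = 4.2212
z = (x̄−μ₀)/SE = (21.64−22)/4.2212 = -0.0853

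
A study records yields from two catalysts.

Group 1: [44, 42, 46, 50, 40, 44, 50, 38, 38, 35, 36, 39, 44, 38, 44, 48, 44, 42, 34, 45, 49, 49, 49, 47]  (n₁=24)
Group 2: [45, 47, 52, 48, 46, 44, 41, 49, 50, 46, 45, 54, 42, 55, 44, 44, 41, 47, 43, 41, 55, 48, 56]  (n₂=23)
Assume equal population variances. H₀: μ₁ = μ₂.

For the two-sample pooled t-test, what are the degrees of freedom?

degrees of freedom = 45

df = n₁ + n₂ − 2 = 24 + 23 − 2 = 45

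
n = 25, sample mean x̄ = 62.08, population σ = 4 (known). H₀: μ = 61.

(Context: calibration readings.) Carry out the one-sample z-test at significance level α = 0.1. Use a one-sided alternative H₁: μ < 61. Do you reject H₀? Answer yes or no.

SE = σ/√n = 4/√25 = 0.8000
z = (x̄−μ₀)/SE = (62.08−61)/0.8000 = 1.3500
p-value (one-sided, H₁ less) = 0.91149
At α=0.1: p ≥ α → fail to reject H₀

reject H₀: no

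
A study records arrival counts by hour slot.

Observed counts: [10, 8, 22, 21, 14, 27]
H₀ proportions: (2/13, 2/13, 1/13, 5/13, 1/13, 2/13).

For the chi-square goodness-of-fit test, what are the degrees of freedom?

degrees of freedom = 5

df = k − 1 = 6 − 1 = 5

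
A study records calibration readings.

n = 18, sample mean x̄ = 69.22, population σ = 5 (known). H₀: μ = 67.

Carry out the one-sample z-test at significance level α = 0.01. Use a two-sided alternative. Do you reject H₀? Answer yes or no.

SE = σ/√n = 5/√18 = 1.1785
z = (x̄−μ₀)/SE = (69.22−67)/1.1785 = 1.8837
p-value (two-sided) = 0.05960
At α=0.01: p ≥ α → fail to reject H₀

reject H₀: no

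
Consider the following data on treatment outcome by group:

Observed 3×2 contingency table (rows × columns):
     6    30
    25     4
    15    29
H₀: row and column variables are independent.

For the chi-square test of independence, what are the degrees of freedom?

df = (r−1)(c−1) = (3−1)·(2−1) = 2

degrees of freedom = 2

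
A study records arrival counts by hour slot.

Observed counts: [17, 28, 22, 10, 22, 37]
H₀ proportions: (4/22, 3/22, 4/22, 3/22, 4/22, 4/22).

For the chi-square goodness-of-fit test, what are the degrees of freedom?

df = k − 1 = 6 − 1 = 5

degrees of freedom = 5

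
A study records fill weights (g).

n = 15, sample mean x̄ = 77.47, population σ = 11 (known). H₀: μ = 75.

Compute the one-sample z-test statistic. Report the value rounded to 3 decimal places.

SE = σ/√n = 11/√15 = 2.8402
z = (x̄−μ₀)/SE = (77.47−75)/2.8402 = 0.8697

test statistic = 0.870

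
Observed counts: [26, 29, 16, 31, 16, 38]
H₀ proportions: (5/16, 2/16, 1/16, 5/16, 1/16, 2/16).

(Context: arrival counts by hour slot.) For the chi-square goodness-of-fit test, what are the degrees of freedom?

df = k − 1 = 6 − 1 = 5

degrees of freedom = 5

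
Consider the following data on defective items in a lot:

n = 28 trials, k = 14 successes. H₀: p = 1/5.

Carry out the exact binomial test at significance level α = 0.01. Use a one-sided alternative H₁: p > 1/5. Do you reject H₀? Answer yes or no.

Exact binomial: n=28, k=14, p₀=1/5=0.2000
P(X≥14) from Σ C(n,i)·p₀^i·(1−p₀)^(n−i)
p-value (one-sided, H₁ greater) = 0.00037
At α=0.01: p < α → reject H₀

reject H₀: yes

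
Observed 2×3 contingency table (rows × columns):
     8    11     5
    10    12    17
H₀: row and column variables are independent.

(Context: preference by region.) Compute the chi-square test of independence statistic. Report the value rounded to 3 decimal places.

Row totals [24, 39], col totals [18, 23, 22], n=63
χ² = (8−6.86)²/6.86 + (11−8.76)²/8.76 + (5−8.38)²/8.38 + (10−11.14)²/11.14 + (12−14.24)²/14.24 + (17−13.62)²/13.62 = 3.4344
df = 2

test statistic = 3.434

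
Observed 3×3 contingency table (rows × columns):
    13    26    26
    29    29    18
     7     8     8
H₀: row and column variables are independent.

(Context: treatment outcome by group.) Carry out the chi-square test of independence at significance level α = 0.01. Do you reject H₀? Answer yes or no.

Row totals [65, 76, 23], col totals [49, 63, 52], n=164
χ² = (13−19.42)²/19.42 + (26−24.97)²/24.97 + (26−20.61)²/20.61 + (29−22.71)²/22.71 + (29−29.20)²/29.20 + (18−24.10)²/24.10 + (7−6.87)²/6.87 + (8−8.84)²/8.84 + (8−7.29)²/7.29 = 7.0131
df = 4
p-value (upper-tail) = 0.13520
At α=0.01: p ≥ α → fail to reject H₀

reject H₀: no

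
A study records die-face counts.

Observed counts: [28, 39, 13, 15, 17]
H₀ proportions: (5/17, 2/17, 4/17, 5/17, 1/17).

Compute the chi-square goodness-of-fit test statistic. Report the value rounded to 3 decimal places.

n = 112; E_i = n·p_i = [32.94, 13.18, 26.35, 32.94, 6.59]
χ² = (28−32.94)²/32.94 + (39−13.18)²/13.18 + (13−26.35)²/26.35 + (15−32.94)²/32.94 + (17−6.59)²/6.59 = 84.3424
df = 4

test statistic = 84.342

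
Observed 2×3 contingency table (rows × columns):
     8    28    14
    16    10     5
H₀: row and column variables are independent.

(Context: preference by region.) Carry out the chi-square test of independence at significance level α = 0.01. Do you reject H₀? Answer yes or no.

Row totals [50, 31], col totals [24, 38, 19], n=81
χ² = (8−14.81)²/14.81 + (28−23.46)²/23.46 + (14−11.73)²/11.73 + (16−9.19)²/9.19 + (10−14.54)²/14.54 + (5−7.27)²/7.27 = 11.6398
df = 2
p-value (upper-tail) = 0.00297
At α=0.01: p < α → reject H₀

reject H₀: yes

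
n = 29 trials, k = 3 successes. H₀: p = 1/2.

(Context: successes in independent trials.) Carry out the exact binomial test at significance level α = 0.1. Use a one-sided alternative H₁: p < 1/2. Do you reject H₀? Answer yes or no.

Exact binomial: n=29, k=3, p₀=1/2=0.5000
P(X≤3) from Σ C(n,i)·p₀^i·(1−p₀)^(n−i)
p-value (one-sided, H₁ less) = 0.00001
At α=0.1: p < α → reject H₀

reject H₀: yes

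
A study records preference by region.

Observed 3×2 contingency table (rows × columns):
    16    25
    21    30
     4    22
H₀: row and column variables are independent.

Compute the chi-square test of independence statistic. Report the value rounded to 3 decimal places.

test statistic = 5.560

Row totals [41, 51, 26], col totals [41, 77], n=118
χ² = (16−14.25)²/14.25 + (25−26.75)²/26.75 + (21−17.72)²/17.72 + (30−33.28)²/33.28 + (4−9.03)²/9.03 + (22−16.97)²/16.97 = 5.5598
df = 2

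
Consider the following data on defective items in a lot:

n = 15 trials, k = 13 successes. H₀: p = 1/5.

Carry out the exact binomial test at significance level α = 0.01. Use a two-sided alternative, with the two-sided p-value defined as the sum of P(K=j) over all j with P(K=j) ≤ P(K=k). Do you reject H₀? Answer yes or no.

reject H₀: yes

Exact binomial: n=15, k=13, p₀=1/5=0.2000
P(X=j) = C(n,j)·p₀^j·(1−p₀)^(n−j); p = Σ P(X=j) over j with P(X=j) ≤ P(X=13)
p-value (two-sided) = 0.00000
At α=0.01: p < α → reject H₀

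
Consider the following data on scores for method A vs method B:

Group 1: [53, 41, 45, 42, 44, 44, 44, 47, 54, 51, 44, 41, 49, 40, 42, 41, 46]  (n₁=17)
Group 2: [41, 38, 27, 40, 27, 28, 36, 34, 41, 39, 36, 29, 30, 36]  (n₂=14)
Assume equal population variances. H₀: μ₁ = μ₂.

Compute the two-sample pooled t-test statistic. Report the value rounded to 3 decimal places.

x̄₁=45.176, s₁=4.305, n₁=17
x̄₂=34.429, s₂=5.258, n₂=14
s_p² = [16·4.305² + 13·5.258²]/29 = 22.6172
SE = √(s_p²·(1/17+1/14)) = 1.7164
t = (45.176−34.429)/1.7164 = 6.2620
df = 29

test statistic = 6.262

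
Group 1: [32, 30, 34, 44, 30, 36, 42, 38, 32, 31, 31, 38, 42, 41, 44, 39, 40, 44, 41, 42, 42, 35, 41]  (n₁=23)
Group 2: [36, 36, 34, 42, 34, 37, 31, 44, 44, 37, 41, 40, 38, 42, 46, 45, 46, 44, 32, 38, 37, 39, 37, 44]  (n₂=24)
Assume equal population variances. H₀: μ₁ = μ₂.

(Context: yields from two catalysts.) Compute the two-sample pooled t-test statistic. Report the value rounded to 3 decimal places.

x̄₁=37.783, s₁=4.908, n₁=23
x̄₂=39.333, s₂=4.440, n₂=24
s_p² = [22·4.908² + 23·4.440²]/45 = 21.8499
SE = √(s_p²·(1/23+1/24)) = 1.3640
t = (37.783−39.333)/1.3640 = -1.1369
df = 45

test statistic = -1.137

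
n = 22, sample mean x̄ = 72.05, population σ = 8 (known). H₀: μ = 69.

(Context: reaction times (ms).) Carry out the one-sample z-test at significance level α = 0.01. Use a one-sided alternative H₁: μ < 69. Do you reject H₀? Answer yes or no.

reject H₀: no

SE = σ/√n = 8/√22 = 1.7056
z = (x̄−μ₀)/SE = (72.05−69)/1.7056 = 1.7882
p-value (one-sided, H₁ less) = 0.96313
At α=0.01: p ≥ α → fail to reject H₀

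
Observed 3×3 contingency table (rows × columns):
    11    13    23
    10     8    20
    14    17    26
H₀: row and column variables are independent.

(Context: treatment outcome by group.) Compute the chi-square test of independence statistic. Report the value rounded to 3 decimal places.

test statistic = 0.982

Row totals [47, 38, 57], col totals [35, 38, 69], n=142
χ² = (11−11.58)²/11.58 + (13−12.58)²/12.58 + (23−22.84)²/22.84 + (10−9.37)²/9.37 + (8−10.17)²/10.17 + (20−18.46)²/18.46 + (14−14.05)²/14.05 + (17−15.25)²/15.25 + (26−27.70)²/27.70 = 0.9821
df = 4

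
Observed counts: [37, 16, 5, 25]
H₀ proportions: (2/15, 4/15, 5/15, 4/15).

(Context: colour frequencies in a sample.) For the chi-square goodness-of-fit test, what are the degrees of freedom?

degrees of freedom = 3

df = k − 1 = 4 − 1 = 3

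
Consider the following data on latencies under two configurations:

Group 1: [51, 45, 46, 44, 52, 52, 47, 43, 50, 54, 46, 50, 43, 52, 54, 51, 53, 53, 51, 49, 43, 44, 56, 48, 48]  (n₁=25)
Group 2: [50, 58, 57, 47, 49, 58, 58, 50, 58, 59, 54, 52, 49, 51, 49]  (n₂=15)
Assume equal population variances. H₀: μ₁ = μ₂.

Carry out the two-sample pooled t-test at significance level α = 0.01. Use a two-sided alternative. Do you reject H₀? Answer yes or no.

reject H₀: yes

x̄₁=49.000, s₁=3.926, n₁=25
x̄₂=53.267, s₂=4.301, n₂=15
s_p² = [24·3.926² + 14·4.301²]/38 = 16.5509
SE = √(s_p²·(1/25+1/15)) = 1.3287
t = (49.000−53.267)/1.3287 = -3.2112
df = 38
p-value (two-sided) = 0.00269
At α=0.01: p < α → reject H₀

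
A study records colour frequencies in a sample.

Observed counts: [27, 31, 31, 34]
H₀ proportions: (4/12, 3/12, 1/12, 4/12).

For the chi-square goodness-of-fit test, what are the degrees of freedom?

degrees of freedom = 3

df = k − 1 = 4 − 1 = 3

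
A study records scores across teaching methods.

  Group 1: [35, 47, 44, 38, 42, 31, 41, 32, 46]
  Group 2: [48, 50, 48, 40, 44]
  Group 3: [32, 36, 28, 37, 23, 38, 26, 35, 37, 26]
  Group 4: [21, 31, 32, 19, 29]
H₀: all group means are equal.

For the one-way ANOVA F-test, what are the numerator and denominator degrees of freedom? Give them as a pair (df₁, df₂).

k = 4 groups, N = 29 total
df = (k−1, N−k) = (4−1, 29−4) = (3, 25)

degrees of freedom = [3, 25]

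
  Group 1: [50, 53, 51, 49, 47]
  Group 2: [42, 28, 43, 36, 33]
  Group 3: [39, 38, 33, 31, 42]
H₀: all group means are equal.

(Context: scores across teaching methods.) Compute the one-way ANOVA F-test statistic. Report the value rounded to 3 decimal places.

test statistic = 14.108

Group means [50.00, 36.40, 36.60], grand mean 41.000
SSB = Σnᵢ(x̄ᵢ−x̄)² = 607.600; SSW = ΣΣ(x−x̄ᵢ)² = 258.400
MSB = 607.600/2 = 303.8000; MSW = 258.400/12 = 21.5333
F = MSB/MSW = 14.1084
df = (2, 12)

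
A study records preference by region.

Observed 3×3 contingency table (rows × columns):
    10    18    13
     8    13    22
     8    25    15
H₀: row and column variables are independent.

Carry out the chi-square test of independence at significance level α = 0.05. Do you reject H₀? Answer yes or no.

reject H₀: no

Row totals [41, 43, 48], col totals [26, 56, 50], n=132
χ² = (10−8.08)²/8.08 + (18−17.39)²/17.39 + (13−15.53)²/15.53 + (8−8.47)²/8.47 + (13−18.24)²/18.24 + (22−16.29)²/16.29 + (8−9.45)²/9.45 + (25−20.36)²/20.36 + (15−18.18)²/18.18 = 6.2639
df = 4
p-value (upper-tail) = 0.18029
At α=0.05: p ≥ α → fail to reject H₀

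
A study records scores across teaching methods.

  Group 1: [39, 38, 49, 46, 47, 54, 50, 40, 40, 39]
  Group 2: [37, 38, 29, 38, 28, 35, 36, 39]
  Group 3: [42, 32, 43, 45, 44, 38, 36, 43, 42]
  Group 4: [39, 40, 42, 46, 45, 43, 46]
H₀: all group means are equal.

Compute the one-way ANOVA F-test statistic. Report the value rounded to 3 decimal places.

Group means [44.20, 35.00, 40.56, 43.00], grand mean 40.824
SSB = Σnᵢ(x̄ᵢ−x̄)² = 419.119; SSW = ΣΣ(x−x̄ᵢ)² = 611.822
MSB = 419.119/3 = 139.7063; MSW = 611.822/30 = 20.3941
F = MSB/MSW = 6.8503
df = (3, 30)

test statistic = 6.850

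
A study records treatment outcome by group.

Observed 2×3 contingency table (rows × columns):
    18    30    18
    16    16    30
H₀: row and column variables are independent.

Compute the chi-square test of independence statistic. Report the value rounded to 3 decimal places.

Row totals [66, 62], col totals [34, 46, 48], n=128
χ² = (18−17.53)²/17.53 + (30−23.72)²/23.72 + (18−24.75)²/24.75 + (16−16.47)²/16.47 + (16−22.28)²/22.28 + (30−23.25)²/23.25 = 7.2606
df = 2

test statistic = 7.261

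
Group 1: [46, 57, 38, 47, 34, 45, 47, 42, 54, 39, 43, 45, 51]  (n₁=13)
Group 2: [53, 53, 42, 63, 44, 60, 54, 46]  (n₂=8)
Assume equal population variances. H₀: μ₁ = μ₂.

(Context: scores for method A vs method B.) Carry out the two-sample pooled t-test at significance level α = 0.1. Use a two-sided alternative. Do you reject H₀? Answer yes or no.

x̄₁=45.231, s₁=6.379, n₁=13
x̄₂=51.875, s₂=7.473, n₂=8
s_p² = [12·6.379² + 7·7.473²]/19 = 46.2728
SE = √(s_p²·(1/13+1/8)) = 3.0567
t = (45.231−51.875)/3.0567 = -2.1736
df = 19
p-value (two-sided) = 0.04258
At α=0.1: p < α → reject H₀

reject H₀: yes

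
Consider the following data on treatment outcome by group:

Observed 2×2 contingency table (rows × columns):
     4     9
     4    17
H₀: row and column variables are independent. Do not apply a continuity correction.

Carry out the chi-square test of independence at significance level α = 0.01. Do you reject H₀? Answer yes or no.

reject H₀: no

Row totals [13, 21], col totals [8, 26], n=34
χ² = (4−3.06)²/3.06 + (9−9.94)²/9.94 + (4−4.94)²/4.94 + (17−16.06)²/16.06 = 0.6131
df = 1
p-value (upper-tail) = 0.43361
At α=0.01: p ≥ α → fail to reject H₀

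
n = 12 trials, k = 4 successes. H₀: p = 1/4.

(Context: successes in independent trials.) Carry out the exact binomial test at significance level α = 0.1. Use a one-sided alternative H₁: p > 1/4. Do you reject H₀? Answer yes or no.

reject H₀: no

Exact binomial: n=12, k=4, p₀=1/4=0.2500
P(X≥4) from Σ C(n,i)·p₀^i·(1−p₀)^(n−i)
p-value (one-sided, H₁ greater) = 0.35122
At α=0.1: p ≥ α → fail to reject H₀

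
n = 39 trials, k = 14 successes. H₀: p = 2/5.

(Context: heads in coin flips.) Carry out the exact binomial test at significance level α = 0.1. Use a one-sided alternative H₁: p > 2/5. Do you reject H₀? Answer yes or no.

reject H₀: no

Exact binomial: n=39, k=14, p₀=2/5=0.4000
P(X≥14) from Σ C(n,i)·p₀^i·(1−p₀)^(n−i)
p-value (one-sided, H₁ greater) = 0.75165
At α=0.1: p ≥ α → fail to reject H₀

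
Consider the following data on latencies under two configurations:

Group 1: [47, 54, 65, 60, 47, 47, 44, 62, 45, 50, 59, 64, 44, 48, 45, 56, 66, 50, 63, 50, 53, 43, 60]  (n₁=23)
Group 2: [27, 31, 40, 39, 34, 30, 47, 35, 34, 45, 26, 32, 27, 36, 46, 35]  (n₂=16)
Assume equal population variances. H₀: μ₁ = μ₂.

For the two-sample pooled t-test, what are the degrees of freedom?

degrees of freedom = 37

df = n₁ + n₂ − 2 = 23 + 16 − 2 = 37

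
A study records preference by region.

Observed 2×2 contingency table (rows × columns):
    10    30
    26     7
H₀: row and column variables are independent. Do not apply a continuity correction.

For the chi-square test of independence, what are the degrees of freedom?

df = (r−1)(c−1) = (2−1)·(2−1) = 1

degrees of freedom = 1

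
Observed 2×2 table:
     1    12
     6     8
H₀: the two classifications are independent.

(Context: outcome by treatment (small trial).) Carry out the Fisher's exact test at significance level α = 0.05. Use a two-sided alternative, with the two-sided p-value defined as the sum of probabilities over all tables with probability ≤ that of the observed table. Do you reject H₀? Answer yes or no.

Margins: r₁=13, r₂=14, c₁=7, c₂=20, n=27
p_obs = C(13,1)·C(14,6)/C(27,7); sum pmf over tables with pmf ≤ p_obs
p-value (two-sided) = 0.07681
At α=0.05: p ≥ α → fail to reject H₀

reject H₀: no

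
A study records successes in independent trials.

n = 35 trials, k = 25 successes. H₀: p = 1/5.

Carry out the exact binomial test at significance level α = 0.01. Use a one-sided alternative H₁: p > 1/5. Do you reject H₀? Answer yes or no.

Exact binomial: n=35, k=25, p₀=1/5=0.2000
P(X≥25) from Σ C(n,i)·p₀^i·(1−p₀)^(n−i)
p-value (one-sided, H₁ greater) = 0.00000
At α=0.01: p < α → reject H₀

reject H₀: yes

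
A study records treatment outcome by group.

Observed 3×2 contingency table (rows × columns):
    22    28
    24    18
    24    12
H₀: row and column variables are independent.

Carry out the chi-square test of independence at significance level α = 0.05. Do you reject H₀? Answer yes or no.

reject H₀: no

Row totals [50, 42, 36], col totals [70, 58], n=128
χ² = (22−27.34)²/27.34 + (28−22.66)²/22.66 + (24−22.97)²/22.97 + (18−19.03)²/19.03 + (24−19.69)²/19.69 + (12−16.31)²/16.31 = 4.4916
df = 2
p-value (upper-tail) = 0.10584
At α=0.05: p ≥ α → fail to reject H₀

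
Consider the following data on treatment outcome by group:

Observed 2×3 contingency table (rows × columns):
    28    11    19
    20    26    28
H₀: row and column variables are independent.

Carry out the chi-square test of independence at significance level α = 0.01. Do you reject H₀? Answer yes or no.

reject H₀: no

Row totals [58, 74], col totals [48, 37, 47], n=132
χ² = (28−21.09)²/21.09 + (11−16.26)²/16.26 + (19−20.65)²/20.65 + (20−26.91)²/26.91 + (26−20.74)²/20.74 + (28−26.35)²/26.35 = 7.3058
df = 2
p-value (upper-tail) = 0.02592
At α=0.01: p ≥ α → fail to reject H₀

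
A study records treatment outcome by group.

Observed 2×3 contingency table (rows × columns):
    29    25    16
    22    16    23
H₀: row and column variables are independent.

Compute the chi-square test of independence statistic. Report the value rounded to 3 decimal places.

test statistic = 3.591

Row totals [70, 61], col totals [51, 41, 39], n=131
χ² = (29−27.25)²/27.25 + (25−21.91)²/21.91 + (16−20.84)²/20.84 + (22−23.75)²/23.75 + (16−19.09)²/19.09 + (23−18.16)²/18.16 = 3.5914
df = 2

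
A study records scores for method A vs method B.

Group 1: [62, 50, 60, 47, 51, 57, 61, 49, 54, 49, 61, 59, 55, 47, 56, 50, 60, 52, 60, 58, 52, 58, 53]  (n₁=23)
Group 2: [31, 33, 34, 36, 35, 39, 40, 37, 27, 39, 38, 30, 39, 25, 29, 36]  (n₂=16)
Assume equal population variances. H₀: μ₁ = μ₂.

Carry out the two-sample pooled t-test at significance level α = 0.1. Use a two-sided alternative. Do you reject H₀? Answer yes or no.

reject H₀: yes

x̄₁=54.826, s₁=4.877, n₁=23
x̄₂=34.250, s₂=4.655, n₂=16
s_p² = [22·4.877² + 15·4.655²]/37 = 22.9271
SE = √(s_p²·(1/23+1/16)) = 1.5588
t = (54.826−34.250)/1.5588 = 13.2002
df = 37
p-value (two-sided) = 0.00000
At α=0.1: p < α → reject H₀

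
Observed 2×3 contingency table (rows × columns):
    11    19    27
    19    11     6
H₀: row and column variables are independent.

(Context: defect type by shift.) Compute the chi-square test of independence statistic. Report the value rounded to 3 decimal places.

test statistic = 13.581

Row totals [57, 36], col totals [30, 30, 33], n=93
χ² = (11−18.39)²/18.39 + (19−18.39)²/18.39 + (27−20.23)²/20.23 + (19−11.61)²/11.61 + (11−11.61)²/11.61 + (6−12.77)²/12.77 = 13.5808
df = 2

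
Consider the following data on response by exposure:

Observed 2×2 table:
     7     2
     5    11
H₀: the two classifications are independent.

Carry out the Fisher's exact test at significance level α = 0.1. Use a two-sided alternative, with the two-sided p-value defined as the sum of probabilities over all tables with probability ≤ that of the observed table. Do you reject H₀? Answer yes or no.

reject H₀: yes

Margins: r₁=9, r₂=16, c₁=12, c₂=13, n=25
p_obs = C(9,7)·C(16,5)/C(25,12); sum pmf over tables with pmf ≤ p_obs
p-value (two-sided) = 0.04141
At α=0.1: p < α → reject H₀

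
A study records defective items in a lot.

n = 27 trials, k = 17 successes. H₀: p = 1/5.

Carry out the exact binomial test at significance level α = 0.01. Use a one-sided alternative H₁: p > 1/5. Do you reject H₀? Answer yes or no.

reject H₀: yes

Exact binomial: n=27, k=17, p₀=1/5=0.2000
P(X≥17) from Σ C(n,i)·p₀^i·(1−p₀)^(n−i)
p-value (one-sided, H₁ greater) = 0.00000
At α=0.01: p < α → reject H₀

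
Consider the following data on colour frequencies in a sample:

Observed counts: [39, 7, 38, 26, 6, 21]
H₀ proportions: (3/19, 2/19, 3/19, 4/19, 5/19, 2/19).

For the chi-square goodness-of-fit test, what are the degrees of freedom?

df = k − 1 = 6 − 1 = 5

degrees of freedom = 5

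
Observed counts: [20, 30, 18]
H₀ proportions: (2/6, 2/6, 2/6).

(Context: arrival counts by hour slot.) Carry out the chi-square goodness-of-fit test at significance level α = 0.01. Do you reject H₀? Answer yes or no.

n = 68; E_i = n·p_i = [22.67, 22.67, 22.67]
χ² = (20−22.67)²/22.67 + (30−22.67)²/22.67 + (18−22.67)²/22.67 = 3.6471
df = 2
p-value (upper-tail) = 0.16145
At α=0.01: p ≥ α → fail to reject H₀

reject H₀: no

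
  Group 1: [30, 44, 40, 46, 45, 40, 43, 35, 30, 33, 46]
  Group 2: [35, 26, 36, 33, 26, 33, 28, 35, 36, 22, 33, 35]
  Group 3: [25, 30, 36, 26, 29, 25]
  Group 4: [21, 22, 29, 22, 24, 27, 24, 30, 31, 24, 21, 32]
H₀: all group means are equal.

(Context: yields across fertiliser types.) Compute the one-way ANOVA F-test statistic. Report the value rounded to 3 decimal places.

Group means [39.27, 31.50, 28.50, 25.58], grand mean 31.415
SSB = Σnᵢ(x̄ᵢ−x̄)² = 1138.353; SSW = ΣΣ(x−x̄ᵢ)² = 905.598
MSB = 1138.353/3 = 379.4509; MSW = 905.598/37 = 24.4756
F = MSB/MSW = 15.5032
df = (3, 37)

test statistic = 15.503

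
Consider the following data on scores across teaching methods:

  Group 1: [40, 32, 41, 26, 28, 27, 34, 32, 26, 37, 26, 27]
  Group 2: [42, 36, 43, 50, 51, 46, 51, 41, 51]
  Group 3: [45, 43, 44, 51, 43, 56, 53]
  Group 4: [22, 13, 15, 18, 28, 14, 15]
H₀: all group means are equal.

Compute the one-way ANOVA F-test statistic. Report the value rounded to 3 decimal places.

Group means [31.33, 45.67, 47.86, 17.86], grand mean 35.629
SSB = Σnᵢ(x̄ᵢ−x̄)² = 4385.790; SSW = ΣΣ(x−x̄ᵢ)² = 930.381
MSB = 4385.790/3 = 1461.9302; MSW = 930.381/31 = 30.0123
F = MSB/MSW = 48.7111
df = (3, 31)

test statistic = 48.711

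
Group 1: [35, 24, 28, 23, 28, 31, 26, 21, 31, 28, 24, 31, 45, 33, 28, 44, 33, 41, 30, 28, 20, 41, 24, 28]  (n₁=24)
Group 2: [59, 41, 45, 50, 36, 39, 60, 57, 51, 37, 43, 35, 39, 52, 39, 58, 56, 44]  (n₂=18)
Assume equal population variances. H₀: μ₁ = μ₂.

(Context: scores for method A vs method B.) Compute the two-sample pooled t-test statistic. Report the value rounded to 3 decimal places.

test statistic = -6.878

x̄₁=30.208, s₁=6.871, n₁=24
x̄₂=46.722, s₂=8.696, n₂=18
s_p² = [23·6.871² + 17·8.696²]/40 = 59.2892
SE = √(s_p²·(1/24+1/18)) = 2.4009
t = (30.208−46.722)/2.4009 = -6.8783
df = 40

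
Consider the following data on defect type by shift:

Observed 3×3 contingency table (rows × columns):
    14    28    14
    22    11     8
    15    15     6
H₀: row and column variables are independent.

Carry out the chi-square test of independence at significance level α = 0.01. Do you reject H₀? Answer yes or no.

Row totals [56, 41, 36], col totals [51, 54, 28], n=133
χ² = (14−21.47)²/21.47 + (28−22.74)²/22.74 + (14−11.79)²/11.79 + (22−15.72)²/15.72 + (11−16.65)²/16.65 + (8−8.63)²/8.63 + (15−13.80)²/13.80 + (15−14.62)²/14.62 + (6−7.58)²/7.58 = 9.1451
df = 4
p-value (upper-tail) = 0.05757
At α=0.01: p ≥ α → fail to reject H₀

reject H₀: no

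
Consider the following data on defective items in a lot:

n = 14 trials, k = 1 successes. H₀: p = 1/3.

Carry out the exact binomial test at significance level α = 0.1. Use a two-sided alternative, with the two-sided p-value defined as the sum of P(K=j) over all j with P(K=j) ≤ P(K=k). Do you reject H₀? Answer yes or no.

Exact binomial: n=14, k=1, p₀=1/3=0.3333
P(X=j) = C(n,j)·p₀^j·(1−p₀)^(n−j); p = Σ P(X=j) over j with P(X=j) ≤ P(X=1)
p-value (two-sided) = 0.04484
At α=0.1: p < α → reject H₀

reject H₀: yes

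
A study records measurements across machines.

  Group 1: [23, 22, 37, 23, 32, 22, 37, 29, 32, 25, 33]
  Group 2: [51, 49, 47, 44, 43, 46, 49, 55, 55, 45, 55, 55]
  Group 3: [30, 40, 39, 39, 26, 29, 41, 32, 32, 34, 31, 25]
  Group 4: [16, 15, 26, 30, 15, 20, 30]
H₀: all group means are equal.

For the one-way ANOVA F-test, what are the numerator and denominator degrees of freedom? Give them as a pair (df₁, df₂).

k = 4 groups, N = 42 total
df = (k−1, N−k) = (4−1, 42−4) = (3, 38)

degrees of freedom = [3, 38]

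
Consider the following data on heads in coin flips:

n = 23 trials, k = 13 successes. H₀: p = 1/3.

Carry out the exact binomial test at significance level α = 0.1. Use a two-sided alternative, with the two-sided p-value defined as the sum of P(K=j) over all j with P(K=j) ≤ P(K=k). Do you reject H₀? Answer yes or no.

reject H₀: yes

Exact binomial: n=23, k=13, p₀=1/3=0.3333
P(X=j) = C(n,j)·p₀^j·(1−p₀)^(n−j); p = Σ P(X=j) over j with P(X=j) ≤ P(X=13)
p-value (two-sided) = 0.02539
At α=0.1: p < α → reject H₀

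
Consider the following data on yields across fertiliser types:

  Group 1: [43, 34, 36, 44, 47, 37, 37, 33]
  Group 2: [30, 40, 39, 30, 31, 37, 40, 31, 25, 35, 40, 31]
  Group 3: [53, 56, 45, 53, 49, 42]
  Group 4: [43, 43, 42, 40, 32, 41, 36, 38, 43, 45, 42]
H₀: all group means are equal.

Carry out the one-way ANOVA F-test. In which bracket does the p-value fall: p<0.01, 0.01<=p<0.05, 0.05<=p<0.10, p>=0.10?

Group means [38.88, 34.08, 49.67, 40.45], grand mean 39.541
SSB = Σnᵢ(x̄ᵢ−x̄)² = 985.337; SSW = ΣΣ(x−x̄ᵢ)² = 751.852
MSB = 985.337/3 = 328.4456; MSW = 751.852/33 = 22.7834
F = MSB/MSW = 14.4160
df = (3, 33)
p-value (upper-tail) = 0.00000
→ bracket: p<0.01

p-value bracket: p<0.01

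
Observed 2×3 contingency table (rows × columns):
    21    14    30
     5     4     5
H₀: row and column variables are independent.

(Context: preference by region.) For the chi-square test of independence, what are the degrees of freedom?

df = (r−1)(c−1) = (2−1)·(3−1) = 2

degrees of freedom = 2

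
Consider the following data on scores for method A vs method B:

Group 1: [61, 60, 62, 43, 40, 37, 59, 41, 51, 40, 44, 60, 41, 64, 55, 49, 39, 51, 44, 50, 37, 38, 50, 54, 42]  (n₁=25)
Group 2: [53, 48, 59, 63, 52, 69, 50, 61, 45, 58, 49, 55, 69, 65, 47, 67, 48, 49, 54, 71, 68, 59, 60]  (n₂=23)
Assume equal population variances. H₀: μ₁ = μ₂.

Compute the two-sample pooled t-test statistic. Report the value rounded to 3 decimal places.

test statistic = -3.596

x̄₁=48.480, s₁=8.846, n₁=25
x̄₂=57.348, s₂=8.183, n₂=23
s_p² = [24·8.846² + 22·8.183²]/46 = 72.8578
SE = √(s_p²·(1/25+1/23)) = 2.4662
t = (48.480−57.348)/2.4662 = -3.5958
df = 46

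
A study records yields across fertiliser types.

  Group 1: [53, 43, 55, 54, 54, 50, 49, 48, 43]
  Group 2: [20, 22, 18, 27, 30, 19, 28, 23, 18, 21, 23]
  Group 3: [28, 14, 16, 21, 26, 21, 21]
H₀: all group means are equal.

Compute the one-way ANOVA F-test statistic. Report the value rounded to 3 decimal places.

test statistic = 115.646

Group means [49.89, 22.64, 21.00], grand mean 31.296
SSB = Σnᵢ(x̄ᵢ−x̄)² = 4678.195; SSW = ΣΣ(x−x̄ᵢ)² = 485.434
MSB = 4678.195/2 = 2339.0976; MSW = 485.434/24 = 20.2264
F = MSB/MSW = 115.6456
df = (2, 24)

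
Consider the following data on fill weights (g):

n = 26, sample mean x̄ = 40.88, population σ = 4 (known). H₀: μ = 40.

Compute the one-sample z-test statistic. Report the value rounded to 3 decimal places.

test statistic = 1.122

SE = σ/√n = 4/√26 = 0.7845
z = (x̄−μ₀)/SE = (40.88−40)/0.7845 = 1.1218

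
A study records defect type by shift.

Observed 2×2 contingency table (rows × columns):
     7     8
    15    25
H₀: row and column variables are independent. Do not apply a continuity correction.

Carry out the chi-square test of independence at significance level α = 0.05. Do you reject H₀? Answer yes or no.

Row totals [15, 40], col totals [22, 33], n=55
χ² = (7−6.00)²/6.00 + (8−9.00)²/9.00 + (15−16.00)²/16.00 + (25−24.00)²/24.00 = 0.3819
df = 1
p-value (upper-tail) = 0.53656
At α=0.05: p ≥ α → fail to reject H₀

reject H₀: no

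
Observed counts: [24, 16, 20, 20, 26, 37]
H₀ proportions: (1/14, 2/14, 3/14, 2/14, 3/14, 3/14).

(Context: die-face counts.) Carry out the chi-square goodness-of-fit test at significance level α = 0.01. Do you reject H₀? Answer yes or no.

reject H₀: yes

n = 143; E_i = n·p_i = [10.21, 20.43, 30.64, 20.43, 30.64, 30.64]
χ² = (24−10.21)²/10.21 + (16−20.43)²/20.43 + (20−30.64)²/30.64 + (20−20.43)²/20.43 + (26−30.64)²/30.64 + (37−30.64)²/30.64 = 25.2937
df = 5
p-value (upper-tail) = 0.00012
At α=0.01: p < α → reject H₀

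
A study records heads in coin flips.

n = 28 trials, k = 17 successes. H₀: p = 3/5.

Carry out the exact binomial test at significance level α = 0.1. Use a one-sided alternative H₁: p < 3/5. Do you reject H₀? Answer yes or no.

Exact binomial: n=28, k=17, p₀=3/5=0.6000
P(X≤17) from Σ C(n,i)·p₀^i·(1−p₀)^(n−i)
p-value (one-sided, H₁ less) = 0.60143
At α=0.1: p ≥ α → fail to reject H₀

reject H₀: no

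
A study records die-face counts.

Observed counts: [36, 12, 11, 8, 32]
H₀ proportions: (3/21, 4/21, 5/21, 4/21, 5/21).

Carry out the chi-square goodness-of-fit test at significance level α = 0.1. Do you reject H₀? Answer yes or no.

n = 99; E_i = n·p_i = [14.14, 18.86, 23.57, 18.86, 23.57]
χ² = (36−14.14)²/14.14 + (12−18.86)²/18.86 + (11−23.57)²/23.57 + (8−18.86)²/18.86 + (32−23.57)²/23.57 = 52.2424
df = 4
p-value (upper-tail) = 0.00000
At α=0.1: p < α → reject H₀

reject H₀: yes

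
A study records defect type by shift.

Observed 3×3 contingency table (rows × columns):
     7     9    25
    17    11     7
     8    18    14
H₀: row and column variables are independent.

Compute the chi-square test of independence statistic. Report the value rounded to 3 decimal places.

Row totals [41, 35, 40], col totals [32, 38, 46], n=116
χ² = (7−11.31)²/11.31 + (9−13.43)²/13.43 + (25−16.26)²/16.26 + (17−9.66)²/9.66 + (11−11.47)²/11.47 + (7−13.88)²/13.88 + (8−11.03)²/11.03 + (18−13.10)²/13.10 + (14−15.86)²/15.86 = 19.7031
df = 4

test statistic = 19.703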